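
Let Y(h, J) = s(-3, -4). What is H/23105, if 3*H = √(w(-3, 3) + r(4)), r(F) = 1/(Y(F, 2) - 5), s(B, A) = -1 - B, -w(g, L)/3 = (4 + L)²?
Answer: I*√1326/207945 ≈ 0.00017511*I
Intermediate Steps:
w(g, L) = -3*(4 + L)²
Y(h, J) = 2 (Y(h, J) = -1 - 1*(-3) = -1 + 3 = 2)
r(F) = -⅓ (r(F) = 1/(2 - 5) = 1/(-3) = -⅓)
H = I*√1326/9 (H = √(-3*(4 + 3)² - ⅓)/3 = √(-3*7² - ⅓)/3 = √(-3*49 - ⅓)/3 = √(-147 - ⅓)/3 = √(-442/3)/3 = (I*√1326/3)/3 = I*√1326/9 ≈ 4.046*I)
H/23105 = (I*√1326/9)/23105 = (I*√1326/9)*(1/23105) = I*√1326/207945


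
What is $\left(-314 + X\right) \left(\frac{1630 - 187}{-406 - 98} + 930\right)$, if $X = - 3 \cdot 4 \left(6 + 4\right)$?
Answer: $- \frac{4828529}{12} \approx -4.0238 \cdot 10^{5}$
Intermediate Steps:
$X = -120$ ($X = - 3 \cdot 4 \cdot 10 = \left(-3\right) 40 = -120$)
$\left(-314 + X\right) \left(\frac{1630 - 187}{-406 - 98} + 930\right) = \left(-314 - 120\right) \left(\frac{1630 - 187}{-406 - 98} + 930\right) = - 434 \left(\frac{1443}{-504} + 930\right) = - 434 \left(1443 \left(- \frac{1}{504}\right) + 930\right) = - 434 \left(- \frac{481}{168} + 930\right) = \left(-434\right) \frac{155759}{168} = - \frac{4828529}{12}$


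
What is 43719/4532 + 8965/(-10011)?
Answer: 397041529/45369852 ≈ 8.7512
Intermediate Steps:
43719/4532 + 8965/(-10011) = 43719*(1/4532) + 8965*(-1/10011) = 43719/4532 - 8965/10011 = 397041529/45369852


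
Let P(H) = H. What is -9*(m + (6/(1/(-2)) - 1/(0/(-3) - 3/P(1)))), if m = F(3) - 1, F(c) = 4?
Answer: 78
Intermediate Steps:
m = 3 (m = 4 - 1 = 3)
-9*(m + (6/(1/(-2)) - 1/(0/(-3) - 3/P(1)))) = -9*(3 + (6/(1/(-2)) - 1/(0/(-3) - 3/1))) = -9*(3 + (6/(-½) - 1/(0*(-⅓) - 3*1))) = -9*(3 + (6*(-2) - 1/(0 - 3))) = -9*(3 + (-12 - 1/(-3))) = -9*(3 + (-12 - 1*(-⅓))) = -9*(3 + (-12 + ⅓)) = -9*(3 - 35/3) = -9*(-26/3) = 78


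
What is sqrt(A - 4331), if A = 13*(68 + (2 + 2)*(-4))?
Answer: I*sqrt(3655) ≈ 60.457*I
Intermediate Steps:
A = 676 (A = 13*(68 + 4*(-4)) = 13*(68 - 16) = 13*52 = 676)
sqrt(A - 4331) = sqrt(676 - 4331) = sqrt(-3655) = I*sqrt(3655)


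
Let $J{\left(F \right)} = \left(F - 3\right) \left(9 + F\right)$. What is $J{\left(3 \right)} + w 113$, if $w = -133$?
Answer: $-15029$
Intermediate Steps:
$J{\left(F \right)} = \left(-3 + F\right) \left(9 + F\right)$
$J{\left(3 \right)} + w 113 = \left(-27 + 3^{2} + 6 \cdot 3\right) - 15029 = \left(-27 + 9 + 18\right) - 15029 = 0 - 15029 = -15029$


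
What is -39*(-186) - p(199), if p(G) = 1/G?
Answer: 1443545/199 ≈ 7254.0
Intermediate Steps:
-39*(-186) - p(199) = -39*(-186) - 1/199 = 7254 - 1*1/199 = 7254 - 1/199 = 1443545/199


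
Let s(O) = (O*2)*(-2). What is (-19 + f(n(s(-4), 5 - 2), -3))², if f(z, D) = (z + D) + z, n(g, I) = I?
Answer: 256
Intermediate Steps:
s(O) = -4*O (s(O) = (2*O)*(-2) = -4*O)
f(z, D) = D + 2*z (f(z, D) = (D + z) + z = D + 2*z)
(-19 + f(n(s(-4), 5 - 2), -3))² = (-19 + (-3 + 2*(5 - 2)))² = (-19 + (-3 + 2*3))² = (-19 + (-3 + 6))² = (-19 + 3)² = (-16)² = 256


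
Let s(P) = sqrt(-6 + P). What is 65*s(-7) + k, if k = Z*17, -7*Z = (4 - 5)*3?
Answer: 51/7 + 65*I*sqrt(13) ≈ 7.2857 + 234.36*I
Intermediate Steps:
Z = 3/7 (Z = -(4 - 5)*3/7 = -(-1)*3/7 = -1/7*(-3) = 3/7 ≈ 0.42857)
k = 51/7 (k = (3/7)*17 = 51/7 ≈ 7.2857)
65*s(-7) + k = 65*sqrt(-6 - 7) + 51/7 = 65*sqrt(-13) + 51/7 = 65*(I*sqrt(13)) + 51/7 = 65*I*sqrt(13) + 51/7 = 51/7 + 65*I*sqrt(13)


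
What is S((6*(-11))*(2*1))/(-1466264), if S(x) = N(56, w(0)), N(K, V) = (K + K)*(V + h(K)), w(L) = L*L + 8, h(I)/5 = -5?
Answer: 238/183283 ≈ 0.0012985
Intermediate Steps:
h(I) = -25 (h(I) = 5*(-5) = -25)
w(L) = 8 + L**2 (w(L) = L**2 + 8 = 8 + L**2)
N(K, V) = 2*K*(-25 + V) (N(K, V) = (K + K)*(V - 25) = (2*K)*(-25 + V) = 2*K*(-25 + V))
S(x) = -1904 (S(x) = 2*56*(-25 + (8 + 0**2)) = 2*56*(-25 + (8 + 0)) = 2*56*(-25 + 8) = 2*56*(-17) = -1904)
S((6*(-11))*(2*1))/(-1466264) = -1904/(-1466264) = -1904*(-1/1466264) = 238/183283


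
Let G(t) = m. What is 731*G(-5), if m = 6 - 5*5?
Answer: -13889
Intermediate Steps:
m = -19 (m = 6 - 25 = -19)
G(t) = -19
731*G(-5) = 731*(-19) = -13889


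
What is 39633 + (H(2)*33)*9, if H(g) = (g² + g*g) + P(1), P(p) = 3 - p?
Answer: 42603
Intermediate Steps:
H(g) = 2 + 2*g² (H(g) = (g² + g*g) + (3 - 1*1) = (g² + g²) + (3 - 1) = 2*g² + 2 = 2 + 2*g²)
39633 + (H(2)*33)*9 = 39633 + ((2 + 2*2²)*33)*9 = 39633 + ((2 + 2*4)*33)*9 = 39633 + ((2 + 8)*33)*9 = 39633 + (10*33)*9 = 39633 + 330*9 = 39633 + 2970 = 42603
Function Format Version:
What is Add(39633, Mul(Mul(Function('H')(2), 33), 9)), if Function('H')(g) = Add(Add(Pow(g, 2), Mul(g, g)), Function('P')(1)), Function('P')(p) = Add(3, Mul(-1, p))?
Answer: 42603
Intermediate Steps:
Function('H')(g) = Add(2, Mul(2, Pow(g, 2))) (Function('H')(g) = Add(Add(Pow(g, 2), Mul(g, g)), Add(3, Mul(-1, 1))) = Add(Add(Pow(g, 2), Pow(g, 2)), Add(3, -1)) = Add(Mul(2, Pow(g, 2)), 2) = Add(2, Mul(2, Pow(g, 2))))
Add(39633, Mul(Mul(Function('H')(2), 33), 9)) = Add(39633, Mul(Mul(Add(2, Mul(2, Pow(2, 2))), 33), 9)) = Add(39633, Mul(Mul(Add(2, Mul(2, 4)), 33), 9)) = Add(39633, Mul(Mul(Add(2, 8), 33), 9)) = Add(39633, Mul(Mul(10, 33), 9)) = Add(39633, Mul(330, 9)) = Add(39633, 2970) = 42603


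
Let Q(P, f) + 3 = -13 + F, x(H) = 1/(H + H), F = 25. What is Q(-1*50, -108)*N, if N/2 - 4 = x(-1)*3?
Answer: 45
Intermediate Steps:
x(H) = 1/(2*H)
Q(P, f) = 9 (Q(P, f) = -3 + (-13 + 25) = -3 + 12 = 9)
N = 5 (N = 8 + 2*(((½)/(-1))*3) = 8 + 2*(((½)*(-1))*3) = 8 + 2*(-½*3) = 8 + 2*(-3/2) = 8 - 3 = 5)
Q(-1*50, -108)*N = 9*5 = 45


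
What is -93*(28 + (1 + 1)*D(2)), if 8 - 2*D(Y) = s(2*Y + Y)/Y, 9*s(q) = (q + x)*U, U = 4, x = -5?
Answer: -9982/3 ≈ -3327.3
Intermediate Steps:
s(q) = -20/9 + 4*q/9 (s(q) = ((q - 5)*4)/9 = ((-5 + q)*4)/9 = (-20 + 4*q)/9 = -20/9 + 4*q/9)
D(Y) = 4 - (-20/9 + 4*Y/3)/(2*Y) (D(Y) = 4 - (-20/9 + 4*(2*Y + Y)/9)/(2*Y) = 4 - (-20/9 + 4*(3*Y)/9)/(2*Y) = 4 - (-20/9 + 4*Y/3)/(2*Y))
-93*(28 + (1 + 1)*D(2)) = -93*(28 + (1 + 1)*((10/9)*(1 + 3*2)/2)) = -93*(28 + 2*((10/9)*(½)*(1 + 6))) = -93*(28 + 2*((10/9)*(½)*7)) = -93*(28 + 2*(35/9)) = -93*(28 + 70/9) = -93*322/9 = -9982/3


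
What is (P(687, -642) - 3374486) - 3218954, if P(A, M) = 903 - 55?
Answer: -6592592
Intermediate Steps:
P(A, M) = 848
(P(687, -642) - 3374486) - 3218954 = (848 - 3374486) - 3218954 = -3373638 - 3218954 = -6592592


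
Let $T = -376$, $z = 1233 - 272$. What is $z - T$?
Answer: $1337$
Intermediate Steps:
$z = 961$ ($z = 1233 - 272 = 961$)
$z - T = 961 - -376 = 961 + 376 = 1337$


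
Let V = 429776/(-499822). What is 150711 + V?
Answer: 37664121833/249911 ≈ 1.5071e+5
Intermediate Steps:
V = -214888/249911 (V = 429776*(-1/499822) = -214888/249911 ≈ -0.85986)
150711 + V = 150711 - 214888/249911 = 37664121833/249911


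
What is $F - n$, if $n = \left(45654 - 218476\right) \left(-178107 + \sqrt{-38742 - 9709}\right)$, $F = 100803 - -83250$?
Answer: $-30780623901 + 172822 i \sqrt{48451} \approx -3.0781 \cdot 10^{10} + 3.8041 \cdot 10^{7} i$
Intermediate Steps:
$F = 184053$ ($F = 100803 + 83250 = 184053$)
$n = 30780807954 - 172822 i \sqrt{48451}$ ($n = - 172822 \left(-178107 + \sqrt{-48451}\right) = - 172822 \left(-178107 + i \sqrt{48451}\right) = 30780807954 - 172822 i \sqrt{48451} \approx 3.0781 \cdot 10^{10} - 3.8041 \cdot 10^{7} i$)
$F - n = 184053 - \left(30780807954 - 172822 i \sqrt{48451}\right) = -30780623901 + 172822 i \sqrt{48451}$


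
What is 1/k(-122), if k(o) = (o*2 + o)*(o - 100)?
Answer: 1/81252 ≈ 1.2307e-5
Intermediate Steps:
k(o) = 3*o*(-100 + o) (k(o) = (2*o + o)*(-100 + o) = (3*o)*(-100 + o) = 3*o*(-100 + o))
1/k(-122) = 1/(3*(-122)*(-100 - 122)) = 1/(3*(-122)*(-222)) = 1/81252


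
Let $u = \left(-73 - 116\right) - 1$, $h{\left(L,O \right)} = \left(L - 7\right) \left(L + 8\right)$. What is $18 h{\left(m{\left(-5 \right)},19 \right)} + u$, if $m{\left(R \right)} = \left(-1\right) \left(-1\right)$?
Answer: $-1162$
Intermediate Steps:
$m{\left(R \right)} = 1$
$h{\left(L,O \right)} = \left(-7 + L\right) \left(8 + L\right)$
$u = -190$ ($u = -189 - 1 = -190$)
$18 h{\left(m{\left(-5 \right)},19 \right)} + u = 18 \left(-56 + 1 + 1^{2}\right) - 190 = 18 \left(-56 + 1 + 1\right) - 190 = 18 \left(-54\right) - 190 = -972 - 190 = -1162$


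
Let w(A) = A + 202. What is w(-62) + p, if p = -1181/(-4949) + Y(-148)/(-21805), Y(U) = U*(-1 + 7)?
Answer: 308937933/2202305 ≈ 140.28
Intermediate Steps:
Y(U) = 6*U (Y(U) = U*6 = 6*U)
p = 615233/2202305 (p = -1181/(-4949) + (6*(-148))/(-21805) = -1181*(-1/4949) - 888*(-1/21805) = 1181/4949 + 888/21805 = 615233/2202305 ≈ 0.27936)
w(A) = 202 + A
w(-62) + p = (202 - 62) + 615233/2202305 = 140 + 615233/2202305 = 308937933/2202305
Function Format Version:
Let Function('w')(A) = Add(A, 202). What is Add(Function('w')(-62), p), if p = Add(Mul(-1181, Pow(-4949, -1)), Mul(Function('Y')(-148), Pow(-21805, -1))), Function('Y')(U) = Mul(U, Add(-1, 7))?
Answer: Rational(308937933, 2202305) ≈ 140.28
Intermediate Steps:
Function('Y')(U) = Mul(6, U) (Function('Y')(U) = Mul(U, 6) = Mul(6, U))
p = Rational(615233, 2202305) (p = Add(Mul(-1181, Pow(-4949, -1)), Mul(Mul(6, -148), Pow(-21805, -1))) = Add(Mul(-1181, Rational(-1, 4949)), Mul(-888, Rational(-1, 21805))) = Add(Rational(1181, 4949), Rational(888, 21805)) = Rational(615233, 2202305) ≈ 0.27936)
Function('w')(A) = Add(202, A)
Add(Function('w')(-62), p) = Add(Add(202, -62), Rational(615233, 2202305)) = Add(140, Rational(615233, 2202305)) = Rational(308937933, 2202305)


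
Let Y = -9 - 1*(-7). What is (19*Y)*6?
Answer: -228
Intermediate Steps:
Y = -2 (Y = -9 + 7 = -2)
(19*Y)*6 = (19*(-2))*6 = -38*6 = -228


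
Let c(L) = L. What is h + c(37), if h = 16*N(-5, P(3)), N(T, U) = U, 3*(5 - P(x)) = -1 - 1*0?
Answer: 367/3 ≈ 122.33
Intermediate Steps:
P(x) = 16/3 (P(x) = 5 - (-1 - 1*0)/3 = 5 - (-1 + 0)/3 = 5 - ⅓*(-1) = 5 + ⅓ = 16/3)
h = 256/3 (h = 16*(16/3) = 256/3 ≈ 85.333)
h + c(37) = 256/3 + 37 = 367/3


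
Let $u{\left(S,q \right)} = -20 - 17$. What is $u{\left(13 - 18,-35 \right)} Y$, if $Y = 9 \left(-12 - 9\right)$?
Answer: $6993$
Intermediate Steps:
$Y = -189$ ($Y = 9 \left(-21\right) = -189$)
$u{\left(S,q \right)} = -37$
$u{\left(13 - 18,-35 \right)} Y = \left(-37\right) \left(-189\right) = 6993$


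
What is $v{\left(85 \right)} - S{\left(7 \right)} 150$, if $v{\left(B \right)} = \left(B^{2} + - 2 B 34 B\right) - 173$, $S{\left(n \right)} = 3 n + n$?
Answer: $-488448$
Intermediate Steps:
$S{\left(n \right)} = 4 n$
$v{\left(B \right)} = -173 - 67 B^{2}$ ($v{\left(B \right)} = \left(B^{2} + - 68 B B\right) - 173 = \left(B^{2} - 68 B^{2}\right) - 173 = - 67 B^{2} - 173 = -173 - 67 B^{2}$)
$v{\left(85 \right)} - S{\left(7 \right)} 150 = \left(-173 - 67 \cdot 85^{2}\right) - 4 \cdot 7 \cdot 150 = \left(-173 - 484075\right) - 28 \cdot 150 = \left(-173 - 484075\right) - 4200 = -484248 - 4200 = -488448$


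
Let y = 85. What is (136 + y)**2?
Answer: 48841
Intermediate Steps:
(136 + y)**2 = (136 + 85)**2 = 221**2 = 48841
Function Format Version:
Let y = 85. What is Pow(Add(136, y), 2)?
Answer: 48841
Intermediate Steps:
Pow(Add(136, y), 2) = Pow(Add(136, 85), 2) = Pow(221, 2) = 48841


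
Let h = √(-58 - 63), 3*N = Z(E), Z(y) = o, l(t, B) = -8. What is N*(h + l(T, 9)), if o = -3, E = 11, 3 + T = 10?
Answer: 8 - 11*I ≈ 8.0 - 11.0*I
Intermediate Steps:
T = 7 (T = -3 + 10 = 7)
Z(y) = -3
N = -1 (N = (⅓)*(-3) = -1)
h = 11*I (h = √(-121) = 11*I ≈ 11.0*I)
N*(h + l(T, 9)) = -(11*I - 8) = -(-8 + 11*I) = 8 - 11*I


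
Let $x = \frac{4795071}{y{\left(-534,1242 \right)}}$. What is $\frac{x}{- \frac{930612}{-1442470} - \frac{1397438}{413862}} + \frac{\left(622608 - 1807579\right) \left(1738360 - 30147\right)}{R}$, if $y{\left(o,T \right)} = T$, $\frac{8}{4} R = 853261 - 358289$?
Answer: $- \frac{4932128949645975924283}{602920801514841} \approx -8.1804 \cdot 10^{6}$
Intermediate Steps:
$R = 247486$ ($R = \frac{853261 - 358289}{2} = \frac{1}{2} \cdot 494972 = 247486$)
$x = \frac{1598357}{414}$ ($x = \frac{4795071}{1242} = 4795071 \cdot \frac{1}{1242} = \frac{1598357}{414} \approx 3860.8$)
$\frac{x}{- \frac{930612}{-1442470} - \frac{1397438}{413862}} + \frac{\left(622608 - 1807579\right) \left(1738360 - 30147\right)}{R} = \frac{1598357}{414 \left(- \frac{930612}{-1442470} - \frac{1397438}{413862}\right)} + \frac{\left(622608 - 1807579\right) \left(1738360 - 30147\right)}{247486} = \frac{1598357}{414 \left(\left(-930612\right) \left(- \frac{1}{1442470}\right) - \frac{698719}{206931}\right)} + \left(-1184971\right) 1708213 \cdot \frac{1}{247486} = \frac{1598357}{414 \left(\frac{465306}{721235} - \frac{698719}{206931}\right)} - \frac{8064473573}{986} = \frac{1598357}{414 \left(- \frac{407654362079}{149245879785}\right)} - \frac{8064473573}{986} = \frac{1598357}{414} \left(- \frac{149245879785}{407654362079}\right) - \frac{8064473573}{986} = - \frac{3457220241674105}{2445926172474} - \frac{8064473573}{986} = - \frac{4932128949645975924283}{602920801514841}$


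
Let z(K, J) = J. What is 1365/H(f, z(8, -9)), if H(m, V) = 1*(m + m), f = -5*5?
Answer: -273/10 ≈ -27.300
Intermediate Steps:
f = -25
H(m, V) = 2*m (H(m, V) = 1*(2*m) = 2*m)
1365/H(f, z(8, -9)) = 1365/((2*(-25))) = 1365/(-50) = 1365*(-1/50) = -273/10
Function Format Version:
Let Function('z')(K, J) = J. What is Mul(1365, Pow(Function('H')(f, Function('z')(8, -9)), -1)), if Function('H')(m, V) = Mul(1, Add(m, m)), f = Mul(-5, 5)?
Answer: Rational(-273, 10) ≈ -27.300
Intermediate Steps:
f = -25
Function('H')(m, V) = Mul(2, m) (Function('H')(m, V) = Mul(1, Mul(2, m)) = Mul(2, m))
Mul(1365, Pow(Function('H')(f, Function('z')(8, -9)), -1)) = Mul(1365, Pow(Mul(2, -25), -1)) = Mul(1365, Pow(-50, -1)) = Mul(1365, Rational(-1, 50)) = Rational(-273, 10)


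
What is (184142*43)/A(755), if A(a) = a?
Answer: 7918106/755 ≈ 10488.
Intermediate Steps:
(184142*43)/A(755) = (184142*43)/755 = 7918106*(1/755) = 7918106/755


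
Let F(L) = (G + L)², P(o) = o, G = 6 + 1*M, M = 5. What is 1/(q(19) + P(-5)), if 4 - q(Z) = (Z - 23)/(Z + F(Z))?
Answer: -919/915 ≈ -1.0044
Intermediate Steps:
G = 11 (G = 6 + 1*5 = 6 + 5 = 11)
F(L) = (11 + L)²
q(Z) = 4 - (-23 + Z)/(Z + (11 + Z)²) (q(Z) = 4 - (Z - 23)/(Z + (11 + Z)²) = 4 - (-23 + Z)/(Z + (11 + Z)²))
1/(q(19) + P(-5)) = 1/((23 + 3*19 + 4*(11 + 19)²)/(19 + (11 + 19)²) - 5) = 1/((23 + 57 + 4*30²)/(19 + 30²) - 5) = 1/((23 + 57 + 4*900)/(19 + 900) - 5) = 1/((23 + 57 + 3600)/919 - 5) = 1/((1/919)*3680 - 5) = 1/(3680/919 - 5) = 1/(-915/919) = -919/915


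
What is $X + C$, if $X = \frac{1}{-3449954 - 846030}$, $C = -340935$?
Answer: $- \frac{1464651305041}{4295984} \approx -3.4094 \cdot 10^{5}$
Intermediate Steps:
$X = - \frac{1}{4295984}$ ($X = \frac{1}{-4295984} = - \frac{1}{4295984} \approx -2.3278 \cdot 10^{-7}$)
$X + C = - \frac{1}{4295984} - 340935 = - \frac{1464651305041}{4295984}$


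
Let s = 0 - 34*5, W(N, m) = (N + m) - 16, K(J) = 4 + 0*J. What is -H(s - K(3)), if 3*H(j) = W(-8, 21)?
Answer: 1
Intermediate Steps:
K(J) = 4 (K(J) = 4 + 0 = 4)
W(N, m) = -16 + N + m
s = -170 (s = 0 - 1*170 = 0 - 170 = -170)
H(j) = -1 (H(j) = (-16 - 8 + 21)/3 = (⅓)*(-3) = -1)
-H(s - K(3)) = -1*(-1) = 1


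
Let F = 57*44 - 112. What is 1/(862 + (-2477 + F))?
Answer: 1/781 ≈ 0.0012804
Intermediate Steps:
F = 2396 (F = 2508 - 112 = 2396)
1/(862 + (-2477 + F)) = 1/(862 + (-2477 + 2396)) = 1/(862 - 81) = 1/781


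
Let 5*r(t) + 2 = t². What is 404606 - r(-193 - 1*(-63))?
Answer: 2006132/5 ≈ 4.0123e+5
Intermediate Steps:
r(t) = -⅖ + t²/5
404606 - r(-193 - 1*(-63)) = 404606 - (-⅖ + (-193 - 1*(-63))²/5) = 404606 - (-⅖ + (-193 + 63)²/5) = 404606 - (-⅖ + (⅕)*(-130)²) = 404606 - (-⅖ + (⅕)*16900) = 404606 - (-⅖ + 3380) = 404606 - 1*16898/5 = 404606 - 16898/5 = 2006132/5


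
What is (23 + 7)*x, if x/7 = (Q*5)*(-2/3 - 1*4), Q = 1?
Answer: -4900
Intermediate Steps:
x = -490/3 (x = 7*((1*5)*(-2/3 - 1*4)) = 7*(5*(-2*1/3 - 4)) = 7*(5*(-2/3 - 4)) = 7*(5*(-14/3)) = 7*(-70/3) = -490/3 ≈ -163.33)
(23 + 7)*x = (23 + 7)*(-490/3) = 30*(-490/3) = -4900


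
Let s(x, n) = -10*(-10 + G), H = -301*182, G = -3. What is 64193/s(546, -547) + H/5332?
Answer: 974289/2015 ≈ 483.52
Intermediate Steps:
H = -54782
s(x, n) = 130 (s(x, n) = -10*(-10 - 3) = -10*(-13) = 130)
64193/s(546, -547) + H/5332 = 64193/130 - 54782/5332 = 64193*(1/130) - 54782*1/5332 = 64193/130 - 637/62 = 974289/2015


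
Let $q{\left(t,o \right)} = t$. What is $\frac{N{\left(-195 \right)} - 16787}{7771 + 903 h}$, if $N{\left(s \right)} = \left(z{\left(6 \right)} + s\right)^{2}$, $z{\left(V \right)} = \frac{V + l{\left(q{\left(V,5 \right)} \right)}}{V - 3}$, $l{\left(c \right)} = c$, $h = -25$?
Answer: $- \frac{9847}{7402} \approx -1.3303$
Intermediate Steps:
$z{\left(V \right)} = \frac{2 V}{-3 + V}$ ($z{\left(V \right)} = \frac{V + V}{V - 3} = \frac{2 V}{-3 + V}$)
$N{\left(s \right)} = \left(4 + s\right)^{2}$ ($N{\left(s \right)} = \left(2 \cdot 6 \frac{1}{-3 + 6} + s\right)^{2} = \left(2 \cdot 6 \cdot \frac{1}{3} + s\right)^{2} = \left(4 + s\right)^{2}$)
$\frac{N{\left(-195 \right)} - 16787}{7771 + 903 h} = \frac{\left(4 - 195\right)^{2} - 16787}{7771 + 903 \left(-25\right)} = \frac{\left(-191\right)^{2} - 16787}{7771 - 22575} = \frac{36481 - 16787}{-14804} = 19694 \left(- \frac{1}{14804}\right) = - \frac{9847}{7402}$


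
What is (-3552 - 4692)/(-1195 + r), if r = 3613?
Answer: -1374/403 ≈ -3.4094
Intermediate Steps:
(-3552 - 4692)/(-1195 + r) = (-3552 - 4692)/(-1195 + 3613) = -8244/2418 = -8244*1/2418 = -1374/403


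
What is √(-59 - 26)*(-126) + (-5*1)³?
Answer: -125 - 126*I*√85 ≈ -125.0 - 1161.7*I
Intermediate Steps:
√(-59 - 26)*(-126) + (-5*1)³ = √(-85)*(-126) + (-5)³ = (I*√85)*(-126) - 125 = -126*I*√85 - 125 = -125 - 126*I*√85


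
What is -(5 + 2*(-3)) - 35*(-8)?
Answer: 281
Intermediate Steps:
-(5 + 2*(-3)) - 35*(-8) = -(5 - 6) + 280 = -1*(-1) + 280 = 1 + 280 = 281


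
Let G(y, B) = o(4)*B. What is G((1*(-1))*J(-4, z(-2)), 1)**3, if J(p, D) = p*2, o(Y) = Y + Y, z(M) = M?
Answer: 512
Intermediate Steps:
o(Y) = 2*Y
J(p, D) = 2*p
G(y, B) = 8*B (G(y, B) = (2*4)*B = 8*B)
G((1*(-1))*J(-4, z(-2)), 1)**3 = (8*1)**3 = 8**3 = 512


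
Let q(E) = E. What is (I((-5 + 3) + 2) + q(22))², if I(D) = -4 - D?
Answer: 324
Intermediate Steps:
(I((-5 + 3) + 2) + q(22))² = ((-4 - ((-5 + 3) + 2)) + 22)² = ((-4 - (-2 + 2)) + 22)² = ((-4 - 1*0) + 22)² = ((-4 + 0) + 22)² = (-4 + 22)² = 18² = 324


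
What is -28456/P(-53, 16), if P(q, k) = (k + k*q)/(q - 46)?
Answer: -352143/104 ≈ -3386.0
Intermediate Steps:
P(q, k) = (k + k*q)/(-46 + q)
-28456/P(-53, 16) = -28456*(-46 - 53)/(16*(1 - 53)) = -28456/(16*(-52)/(-99)) = -28456/(16*(-1/99)*(-52)) = -28456/832/99 = -28456*99/832 = -352143/104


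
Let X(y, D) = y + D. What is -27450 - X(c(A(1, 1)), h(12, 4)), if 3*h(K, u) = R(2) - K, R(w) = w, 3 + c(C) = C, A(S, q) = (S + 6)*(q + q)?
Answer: -82373/3 ≈ -27458.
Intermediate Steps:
A(S, q) = 2*q*(6 + S) (A(S, q) = (6 + S)*(2*q) = 2*q*(6 + S))
c(C) = -3 + C
h(K, u) = ⅔ - K/3 (h(K, u) = (2 - K)/3 = ⅔ - K/3)
X(y, D) = D + y
-27450 - X(c(A(1, 1)), h(12, 4)) = -27450 - ((⅔ - ⅓*12) + (-3 + 2*1*(6 + 1))) = -27450 - ((⅔ - 4) + (-3 + 2*1*7)) = -27450 - (-10/3 + (-3 + 14)) = -27450 - (-10/3 + 11) = -27450 - 1*23/3 = -27450 - 23/3 = -82373/3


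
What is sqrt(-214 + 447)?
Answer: sqrt(233) ≈ 15.264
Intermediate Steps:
sqrt(-214 + 447) = sqrt(233)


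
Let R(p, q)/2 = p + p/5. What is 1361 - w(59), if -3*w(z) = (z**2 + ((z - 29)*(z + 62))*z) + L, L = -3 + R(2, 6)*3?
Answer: 1108727/15 ≈ 73915.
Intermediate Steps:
R(p, q) = 12*p/5 (R(p, q) = 2*(p + p/5) = 2*(6*p/5) = 12*p/5)
L = 57/5 (L = -3 + ((12/5)*2)*3 = -3 + (24/5)*3 = -3 + 72/5 = 57/5 ≈ 11.400)
w(z) = -19/5 - z**2/3 - z*(-29 + z)*(62 + z)/3 (w(z) = -((z**2 + ((z - 29)*(z + 62))*z) + 57/5)/3 = -((z**2 + ((-29 + z)*(62 + z))*z) + 57/5)/3 = -((z**2 + z*(-29 + z)*(62 + z)) + 57/5)/3 = -(57/5 + z**2 + z*(-29 + z)*(62 + z))/3 = -19/5 - z**2/3 - z*(-29 + z)*(62 + z)/3)
1361 - w(59) = 1361 - (-19/5 - 34/3*59**2 - 1/3*59**3 + (1798/3)*59) = 1361 - (-19/5 - 34/3*3481 - 1/3*205379 + 106082/3) = 1361 - (-19/5 - 118354/3 - 205379/3 + 106082/3) = 1361 - 1*(-1088312/15) = 1361 + 1088312/15 = 1108727/15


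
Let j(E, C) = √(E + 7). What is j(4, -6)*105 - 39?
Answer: -39 + 105*√11 ≈ 309.25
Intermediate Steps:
j(E, C) = √(7 + E)
j(4, -6)*105 - 39 = √(7 + 4)*105 - 39 = √11*105 - 39 = 105*√11 - 39 = -39 + 105*√11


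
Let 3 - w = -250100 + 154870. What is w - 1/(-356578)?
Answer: 33957992675/356578 ≈ 95233.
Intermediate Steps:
w = 95233 (w = 3 - (-250100 + 154870) = 3 - 1*(-95230) = 3 + 95230 = 95233)
w - 1/(-356578) = 95233 - 1/(-356578) = 95233 - 1*(-1/356578) = 95233 + 1/356578 = 33957992675/356578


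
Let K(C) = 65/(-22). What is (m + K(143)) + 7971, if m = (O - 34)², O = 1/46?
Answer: 212336885/23276 ≈ 9122.6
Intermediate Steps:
O = 1/46 ≈ 0.021739
m = 2442969/2116 (m = (1/46 - 34)² = (-1563/46)² = 2442969/2116 ≈ 1154.5)
K(C) = -65/22 (K(C) = 65*(-1/22) = -65/22)
(m + K(143)) + 7971 = (2442969/2116 - 65/22) + 7971 = 26803889/23276 + 7971 = 212336885/23276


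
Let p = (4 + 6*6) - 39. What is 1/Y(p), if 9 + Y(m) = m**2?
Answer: -1/8 ≈ -0.12500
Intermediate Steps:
p = 1 (p = (4 + 36) - 39 = 40 - 39 = 1)
Y(m) = -9 + m**2
1/Y(p) = 1/(-9 + 1**2) = 1/(-9 + 1) = 1/(-8) = -1/8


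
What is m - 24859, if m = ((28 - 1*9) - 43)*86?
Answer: -26923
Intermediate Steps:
m = -2064 (m = ((28 - 9) - 43)*86 = (19 - 43)*86 = -24*86 = -2064)
m - 24859 = -2064 - 24859 = -26923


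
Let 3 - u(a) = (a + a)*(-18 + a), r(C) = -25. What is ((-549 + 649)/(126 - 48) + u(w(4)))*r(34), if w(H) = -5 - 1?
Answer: 276625/39 ≈ 7092.9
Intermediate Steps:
w(H) = -6
u(a) = 3 - 2*a*(-18 + a) (u(a) = 3 - (a + a)*(-18 + a) = 3 - 2*a*(-18 + a))
((-549 + 649)/(126 - 48) + u(w(4)))*r(34) = ((-549 + 649)/(126 - 48) + (3 - 2*(-6)**2 + 36*(-6)))*(-25) = (100/78 + (3 - 2*36 - 216))*(-25) = (100*(1/78) + (3 - 72 - 216))*(-25) = (50/39 - 285)*(-25) = -11065/39*(-25) = 276625/39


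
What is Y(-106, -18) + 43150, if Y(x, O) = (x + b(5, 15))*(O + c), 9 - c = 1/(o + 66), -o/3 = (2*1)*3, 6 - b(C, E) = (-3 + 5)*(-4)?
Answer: 527759/12 ≈ 43980.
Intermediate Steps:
b(C, E) = 14 (b(C, E) = 6 - (-3 + 5)*(-4) = 6 - 2*(-4) = 6 - 1*(-8) = 6 + 8 = 14)
o = -18 (o = -3*2*1*3 = -6*3 = -3*6 = -18)
c = 431/48 (c = 9 - 1/(-18 + 66) = 9 - 1/48 = 431/48 ≈ 8.9792)
Y(x, O) = (14 + x)*(431/48 + O) (Y(x, O) = (x + 14)*(O + 431/48) = (14 + x)*(431/48 + O))
Y(-106, -18) + 43150 = (3017/24 + 14*(-18) + (431/48)*(-106) - 18*(-106)) + 43150 = (3017/24 - 252 - 22843/24 + 1908) + 43150 = 9959/12 + 43150 = 527759/12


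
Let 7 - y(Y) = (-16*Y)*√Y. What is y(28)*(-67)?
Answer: -469 - 60032*√7 ≈ -1.5930e+5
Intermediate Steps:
y(Y) = 7 + 16*Y^(3/2) (y(Y) = 7 - (-16*Y)*√Y = 7 - (-16)*Y^(3/2) = 7 + 16*Y^(3/2))
y(28)*(-67) = (7 + 16*28^(3/2))*(-67) = (7 + 16*(56*√7))*(-67) = (7 + 896*√7)*(-67) = -469 - 60032*√7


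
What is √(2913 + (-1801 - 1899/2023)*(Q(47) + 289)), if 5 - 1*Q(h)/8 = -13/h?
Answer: I*√18578549928309/5593 ≈ 770.66*I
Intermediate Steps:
Q(h) = 40 + 104/h (Q(h) = 40 - (-104)/h = 40 + 104/h)
√(2913 + (-1801 - 1899/2023)*(Q(47) + 289)) = √(2913 + (-1801 - 1899/2023)*((40 + 104/47) + 289)) = √(2913 - 3645322*(1984/47 + 289)/2023) = √(2913 - 3645322/2023*15567/47) = √(2913 - 56746727574/95081) = √(-56469756621/95081) = I*√18578549928309/5593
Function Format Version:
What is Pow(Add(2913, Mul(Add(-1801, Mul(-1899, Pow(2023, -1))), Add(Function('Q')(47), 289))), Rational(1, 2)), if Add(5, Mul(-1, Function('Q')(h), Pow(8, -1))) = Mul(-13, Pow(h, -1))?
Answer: Mul(Rational(1, 5593), I, Pow(18578549928309, Rational(1, 2))) ≈ Mul(770.66, I)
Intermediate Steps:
Function('Q')(h) = Add(40, Mul(104, Pow(h, -1))) (Function('Q')(h) = Add(40, Mul(-8, Mul(-13, Pow(h, -1)))) = Add(40, Mul(104, Pow(h, -1))))
Pow(Add(2913, Mul(Add(-1801, Mul(-1899, Pow(2023, -1))), Add(Function('Q')(47), 289))), Rational(1, 2)) = Pow(Add(2913, Mul(Add(-1801, Mul(-1899, Pow(2023, -1))), Add(Add(40, Mul(104, Pow(47, -1))), 289))), Rational(1, 2)) = Pow(Add(2913, Mul(Add(-1801, Mul(-1899, Rational(1, 2023))), Add(Add(40, Mul(104, Rational(1, 47))), 289))), Rational(1, 2)) = Pow(Add(2913, Mul(Add(-1801, Rational(-1899, 2023)), Add(Add(40, Rational(104, 47)), 289))), Rational(1, 2)) = Pow(Add(2913, Mul(Rational(-3645322, 2023), Add(Rational(1984, 47), 289))), Rational(1, 2)) = Pow(Add(2913, Mul(Rational(-3645322, 2023), Rational(15567, 47))), Rational(1, 2)) = Pow(Add(2913, Rational(-56746727574, 95081)), Rational(1, 2)) = Pow(Rational(-56469756621, 95081), Rational(1, 2)) = Mul(Rational(1, 5593), I, Pow(18578549928309, Rational(1, 2)))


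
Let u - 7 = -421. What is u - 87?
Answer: -501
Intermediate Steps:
u = -414 (u = 7 - 421 = -414)
u - 87 = -414 - 87 = -501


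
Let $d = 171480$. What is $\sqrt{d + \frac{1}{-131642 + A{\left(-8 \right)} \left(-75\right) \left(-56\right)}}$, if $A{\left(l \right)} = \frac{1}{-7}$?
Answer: $\frac{157 \sqrt{121661449822}}{132242} \approx 414.1$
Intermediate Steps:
$A{\left(l \right)} = - \frac{1}{7}$
$\sqrt{d + \frac{1}{-131642 + A{\left(-8 \right)} \left(-75\right) \left(-56\right)}} = \sqrt{171480 + \frac{1}{-131642 + \left(- \frac{1}{7}\right) \left(-75\right) \left(-56\right)}} = \sqrt{171480 + \frac{1}{-131642 + \frac{75}{7} \left(-56\right)}} = \sqrt{171480 + \frac{1}{-131642 - 600}} = \sqrt{171480 + \frac{1}{-132242}} = \sqrt{171480 - \frac{1}{132242}} = \sqrt{\frac{22676858159}{132242}} = \frac{157 \sqrt{121661449822}}{132242}$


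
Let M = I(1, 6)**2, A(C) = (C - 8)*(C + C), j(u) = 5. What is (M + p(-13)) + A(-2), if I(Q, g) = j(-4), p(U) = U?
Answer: 52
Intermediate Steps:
I(Q, g) = 5
A(C) = 2*C*(-8 + C) (A(C) = (-8 + C)*(2*C) = 2*C*(-8 + C))
M = 25 (M = 5**2 = 25)
(M + p(-13)) + A(-2) = (25 - 13) + 2*(-2)*(-8 - 2) = 12 + 2*(-2)*(-10) = 12 + 40 = 52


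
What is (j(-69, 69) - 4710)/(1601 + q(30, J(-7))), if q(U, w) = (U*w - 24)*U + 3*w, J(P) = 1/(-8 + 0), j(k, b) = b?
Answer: -37128/6145 ≈ -6.0420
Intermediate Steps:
J(P) = -⅛ (J(P) = 1/(-8) = -⅛)
q(U, w) = 3*w + U*(-24 + U*w) (q(U, w) = (-24 + U*w)*U + 3*w = U*(-24 + U*w) + 3*w = 3*w + U*(-24 + U*w))
(j(-69, 69) - 4710)/(1601 + q(30, J(-7))) = (69 - 4710)/(1601 + (-24*30 + 3*(-⅛) - ⅛*30²)) = -4641/(1601 + (-720 - 3/8 - ⅛*900)) = -4641/(1601 + (-720 - 3/8 - 225/2)) = -4641/(1601 - 6663/8) = -4641/6145/8 = -4641*8/6145 = -37128/6145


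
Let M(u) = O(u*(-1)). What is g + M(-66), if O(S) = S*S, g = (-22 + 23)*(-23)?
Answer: 4333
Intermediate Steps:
g = -23 (g = 1*(-23) = -23)
O(S) = S²
M(u) = u² (M(u) = (u*(-1))² = (-u)² = u²)
g + M(-66) = -23 + (-66)² = -23 + 4356 = 4333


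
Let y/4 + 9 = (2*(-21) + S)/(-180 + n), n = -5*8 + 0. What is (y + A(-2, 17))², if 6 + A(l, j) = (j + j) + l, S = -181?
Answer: 106929/3025 ≈ 35.348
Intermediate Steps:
A(l, j) = -6 + l + 2*j (A(l, j) = -6 + ((j + j) + l) = -6 + (2*j + l) = -6 + (l + 2*j) = -6 + l + 2*j)
n = -40 (n = -40 + 0 = -40)
y = -1757/55 (y = -36 + 4*((2*(-21) - 181)/(-180 - 40)) = -36 + 4*((-42 - 181)/(-220)) = -36 + 4*(-223*(-1/220)) = -36 + 4*(223/220) = -36 + 223/55 = -1757/55 ≈ -31.945)
(y + A(-2, 17))² = (-1757/55 + (-6 - 2 + 2*17))² = (-1757/55 + (-6 - 2 + 34))² = (-1757/55 + 26)² = (-327/55)² = 106929/3025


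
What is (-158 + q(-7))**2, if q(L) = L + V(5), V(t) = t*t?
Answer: 19600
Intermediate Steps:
V(t) = t**2
q(L) = 25 + L (q(L) = L + 5**2 = L + 25 = 25 + L)
(-158 + q(-7))**2 = (-158 + (25 - 7))**2 = (-158 + 18)**2 = (-140)**2 = 19600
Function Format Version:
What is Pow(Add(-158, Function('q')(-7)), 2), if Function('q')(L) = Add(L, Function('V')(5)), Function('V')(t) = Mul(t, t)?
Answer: 19600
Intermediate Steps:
Function('V')(t) = Pow(t, 2)
Function('q')(L) = Add(25, L) (Function('q')(L) = Add(L, Pow(5, 2)) = Add(L, 25) = Add(25, L))
Pow(Add(-158, Function('q')(-7)), 2) = Pow(Add(-158, Add(25, -7)), 2) = Pow(Add(-158, 18), 2) = Pow(-140, 2) = 19600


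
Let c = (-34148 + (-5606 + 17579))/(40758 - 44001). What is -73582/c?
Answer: -238626426/22175 ≈ -10761.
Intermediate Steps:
c = 22175/3243 (c = (-34148 + 11973)/(-3243) = -22175*(-1/3243) = 22175/3243 ≈ 6.8378)
-73582/c = -73582/22175/3243 = -73582*3243/22175 = -238626426/22175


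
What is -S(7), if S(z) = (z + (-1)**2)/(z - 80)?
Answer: 8/73 ≈ 0.10959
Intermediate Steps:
S(z) = (1 + z)/(-80 + z) (S(z) = (z + 1)/(-80 + z) = (1 + z)/(-80 + z))
-S(7) = -(1 + 7)/(-80 + 7) = -8/(-73) = -(-1)*8/73 = -1*(-8/73) = 8/73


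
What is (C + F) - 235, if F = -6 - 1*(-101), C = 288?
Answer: 148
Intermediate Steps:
F = 95 (F = -6 + 101 = 95)
(C + F) - 235 = (288 + 95) - 235 = 383 - 235 = 148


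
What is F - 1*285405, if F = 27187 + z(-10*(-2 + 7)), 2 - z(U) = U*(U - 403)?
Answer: -280866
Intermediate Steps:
z(U) = 2 - U*(-403 + U) (z(U) = 2 - U*(U - 403) = 2 - U*(-403 + U))
F = 4539 (F = 27187 + (2 - (-10*(-2 + 7))**2 + 403*(-10*(-2 + 7))) = 27187 + (2 - (-10*5)**2 + 403*(-10*5)) = 27187 + (2 - 1*(-50)**2 + 403*(-50)) = 27187 + (2 - 1*2500 - 20150) = 27187 + (2 - 2500 - 20150) = 27187 - 22648 = 4539)
F - 1*285405 = 4539 - 1*285405 = 4539 - 285405 = -280866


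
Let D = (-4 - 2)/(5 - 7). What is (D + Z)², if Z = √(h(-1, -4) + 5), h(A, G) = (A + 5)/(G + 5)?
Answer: 36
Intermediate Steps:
h(A, G) = (5 + A)/(5 + G)
D = 3 (D = -6/(-2) = -6*(-½) = 3)
Z = 3 (Z = √((5 - 1)/(5 - 4) + 5) = √(4/1 + 5) = √(1*4 + 5) = √(4 + 5) = √9 = 3)
(D + Z)² = (3 + 3)² = 6² = 36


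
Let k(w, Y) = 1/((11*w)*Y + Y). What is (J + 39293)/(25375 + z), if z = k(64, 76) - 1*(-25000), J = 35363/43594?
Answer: 45890584309950/58832119244297 ≈ 0.78003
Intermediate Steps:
J = 35363/43594 (J = 35363*(1/43594) = 35363/43594 ≈ 0.81119)
k(w, Y) = 1/(Y + 11*Y*w) (k(w, Y) = 1/(11*Y*w + Y) = 1/(Y + 11*Y*w))
z = 1339500001/53580 (z = 1/(76*(1 + 11*64)) - 1*(-25000) = 1/(76*(1 + 704)) + 25000 = (1/76)/705 + 25000 = (1/76)*(1/705) + 25000 = 1/53580 + 25000 = 1339500001/53580 ≈ 25000.)
(J + 39293)/(25375 + z) = (35363/43594 + 39293)/(25375 + 1339500001/53580) = 1712974405/(43594*(2699092501/53580)) = (1712974405/43594)*(53580/2699092501) = 45890584309950/58832119244297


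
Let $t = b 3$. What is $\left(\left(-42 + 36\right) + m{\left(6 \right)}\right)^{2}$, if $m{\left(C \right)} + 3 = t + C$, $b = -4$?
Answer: $225$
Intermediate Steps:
$t = -12$ ($t = \left(-4\right) 3 = -12$)
$m{\left(C \right)} = -15 + C$ ($m{\left(C \right)} = -3 + \left(-12 + C\right) = -15 + C$)
$\left(\left(-42 + 36\right) + m{\left(6 \right)}\right)^{2} = \left(\left(-42 + 36\right) + \left(-15 + 6\right)\right)^{2} = \left(-6 - 9\right)^{2} = \left(-15\right)^{2} = 225$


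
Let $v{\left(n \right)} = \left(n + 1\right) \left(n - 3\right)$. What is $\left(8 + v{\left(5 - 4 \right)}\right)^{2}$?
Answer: $16$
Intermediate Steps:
$v{\left(n \right)} = \left(1 + n\right) \left(-3 + n\right)$
$\left(8 + v{\left(5 - 4 \right)}\right)^{2} = \left(8 - \left(3 - \left(5 - 4\right)^{2} + 2 \left(5 - 4\right)\right)\right)^{2} = \left(8 - \left(5 - 1\right)\right)^{2} = \left(8 - 4\right)^{2} = 4^{2} = 16$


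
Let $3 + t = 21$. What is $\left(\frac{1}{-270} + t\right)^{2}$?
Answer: $\frac{23609881}{72900} \approx 323.87$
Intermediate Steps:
$t = 18$ ($t = -3 + 21 = 18$)
$\left(\frac{1}{-270} + t\right)^{2} = \left(\frac{1}{-270} + 18\right)^{2} = \left(- \frac{1}{270} + 18\right)^{2} = \left(\frac{4859}{270}\right)^{2} = \frac{23609881}{72900}$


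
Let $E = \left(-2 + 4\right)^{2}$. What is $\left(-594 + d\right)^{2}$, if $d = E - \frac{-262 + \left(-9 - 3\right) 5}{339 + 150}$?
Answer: $\frac{83052323344}{239121} \approx 3.4732 \cdot 10^{5}$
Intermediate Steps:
$E = 4$ ($E = 2^{2} = 4$)
$d = \frac{2278}{489}$ ($d = 4 - \frac{-262 + \left(-9 - 3\right) 5}{339 + 150} = 4 - \frac{-262 - 60}{489} = 4 - \left(-262 - 60\right) \frac{1}{489} = 4 - \left(-322\right) \frac{1}{489} = 4 - - \frac{322}{489} = 4 + \frac{322}{489} = \frac{2278}{489} \approx 4.6585$)
$\left(-594 + d\right)^{2} = \left(-594 + \frac{2278}{489}\right)^{2} = \left(- \frac{288188}{489}\right)^{2} = \frac{83052323344}{239121}$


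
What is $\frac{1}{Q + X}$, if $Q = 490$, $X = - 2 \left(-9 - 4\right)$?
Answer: $\frac{1}{516} \approx 0.001938$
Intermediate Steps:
$X = 26$ ($X = \left(-2\right) \left(-13\right) = 26$)
$\frac{1}{Q + X} = \frac{1}{490 + 26} = \frac{1}{516}$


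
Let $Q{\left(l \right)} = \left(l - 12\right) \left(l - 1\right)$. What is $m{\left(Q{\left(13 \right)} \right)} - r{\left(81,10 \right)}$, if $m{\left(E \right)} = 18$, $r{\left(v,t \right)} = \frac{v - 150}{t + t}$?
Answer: $\frac{429}{20} \approx 21.45$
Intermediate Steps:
$r{\left(v,t \right)} = \frac{-150 + v}{2 t}$
$Q{\left(l \right)} = \left(-1 + l\right) \left(-12 + l\right)$ ($Q{\left(l \right)} = \left(-12 + l\right) \left(-1 + l\right) = \left(-1 + l\right) \left(-12 + l\right)$)
$m{\left(Q{\left(13 \right)} \right)} - r{\left(81,10 \right)} = 18 - \frac{-150 + 81}{2 \cdot 10} = 18 - \frac{1}{2} \cdot \frac{1}{10} \left(-69\right) = 18 - - \frac{69}{20} = 18 + \frac{69}{20} = \frac{429}{20}$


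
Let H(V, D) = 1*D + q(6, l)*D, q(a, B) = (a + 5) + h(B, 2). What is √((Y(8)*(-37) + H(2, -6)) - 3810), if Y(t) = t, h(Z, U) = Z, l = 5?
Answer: 4*I*√263 ≈ 64.869*I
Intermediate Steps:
q(a, B) = 5 + B + a (q(a, B) = (a + 5) + B = (5 + a) + B = 5 + B + a)
H(V, D) = 17*D (H(V, D) = 1*D + (5 + 5 + 6)*D = D + 16*D = 17*D)
√((Y(8)*(-37) + H(2, -6)) - 3810) = √((8*(-37) + 17*(-6)) - 3810) = √((-296 - 102) - 3810) = √(-398 - 3810) = √(-4208) = 4*I*√263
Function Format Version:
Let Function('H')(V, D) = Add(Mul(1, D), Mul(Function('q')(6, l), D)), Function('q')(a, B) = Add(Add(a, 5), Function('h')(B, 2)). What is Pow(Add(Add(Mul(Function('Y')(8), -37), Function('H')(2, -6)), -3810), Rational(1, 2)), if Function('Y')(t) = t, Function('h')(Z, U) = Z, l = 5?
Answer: Mul(4, I, Pow(263, Rational(1, 2))) ≈ Mul(64.869, I)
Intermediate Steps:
Function('q')(a, B) = Add(5, B, a) (Function('q')(a, B) = Add(Add(a, 5), B) = Add(Add(5, a), B) = Add(5, B, a))
Function('H')(V, D) = Mul(17, D) (Function('H')(V, D) = Add(Mul(1, D), Mul(Add(5, 5, 6), D)) = Add(D, Mul(16, D)) = Mul(17, D))
Pow(Add(Add(Mul(Function('Y')(8), -37), Function('H')(2, -6)), -3810), Rational(1, 2)) = Pow(Add(Add(Mul(8, -37), Mul(17, -6)), -3810), Rational(1, 2)) = Pow(Add(Add(-296, -102), -3810), Rational(1, 2)) = Pow(Add(-398, -3810), Rational(1, 2)) = Pow(-4208, Rational(1, 2)) = Mul(4, I, Pow(263, Rational(1, 2)))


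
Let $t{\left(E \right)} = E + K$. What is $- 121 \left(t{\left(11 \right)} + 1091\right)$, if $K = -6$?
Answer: $-132616$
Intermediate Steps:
$t{\left(E \right)} = -6 + E$ ($t{\left(E \right)} = E - 6 = -6 + E$)
$- 121 \left(t{\left(11 \right)} + 1091\right) = - 121 \left(\left(-6 + 11\right) + 1091\right) = - 121 \left(5 + 1091\right) = \left(-121\right) 1096 = -132616$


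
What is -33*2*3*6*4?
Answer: -4752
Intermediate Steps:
-33*2*3*6*4 = -198*6*4 = -33*36*4 = -1188*4 = -4752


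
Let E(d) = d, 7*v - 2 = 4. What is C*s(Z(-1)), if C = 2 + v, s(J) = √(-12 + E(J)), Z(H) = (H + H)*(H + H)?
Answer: 40*I*√2/7 ≈ 8.0812*I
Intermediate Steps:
v = 6/7 (v = 2/7 + (⅐)*4 = 2/7 + 4/7 = 6/7 ≈ 0.85714)
Z(H) = 4*H² (Z(H) = (2*H)*(2*H) = 4*H²)
s(J) = √(-12 + J)
C = 20/7 (C = 2 + 6/7 = 20/7 ≈ 2.8571)
C*s(Z(-1)) = 20*√(-12 + 4*(-1)²)/7 = 20*√(-12 + 4*1)/7 = 20*√(-12 + 4)/7 = 20*√(-8)/7 = 20*(2*I*√2)/7 = 40*I*√2/7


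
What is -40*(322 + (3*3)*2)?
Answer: -13600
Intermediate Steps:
-40*(322 + (3*3)*2) = -40*(322 + 9*2) = -40*(322 + 18) = -40*340 = -13600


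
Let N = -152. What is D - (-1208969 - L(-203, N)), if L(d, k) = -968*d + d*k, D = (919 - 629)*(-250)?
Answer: 1363829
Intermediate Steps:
D = -72500 (D = 290*(-250) = -72500)
D - (-1208969 - L(-203, N)) = -72500 - (-1208969 - (-203)*(-968 - 152)) = -72500 - (-1208969 - (-203)*(-1120)) = -72500 - (-1208969 - 1*227360) = -72500 - (-1208969 - 227360) = -72500 - 1*(-1436329) = -72500 + 1436329 = 1363829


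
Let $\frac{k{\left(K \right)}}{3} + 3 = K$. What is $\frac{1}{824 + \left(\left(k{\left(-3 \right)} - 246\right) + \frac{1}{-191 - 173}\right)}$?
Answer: $\frac{364}{203839} \approx 0.0017857$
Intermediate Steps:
$k{\left(K \right)} = -9 + 3 K$
$\frac{1}{824 + \left(\left(k{\left(-3 \right)} - 246\right) + \frac{1}{-191 - 173}\right)} = \frac{1}{824 + \left(\left(\left(-9 + 3 \left(-3\right)\right) - 246\right) + \frac{1}{-191 - 173}\right)} = \frac{1}{824 + \left(\left(\left(-9 - 9\right) - 246\right) + \frac{1}{-364}\right)} = \frac{1}{824 - \frac{96097}{364}} = \frac{1}{\frac{203839}{364}} = \frac{364}{203839}$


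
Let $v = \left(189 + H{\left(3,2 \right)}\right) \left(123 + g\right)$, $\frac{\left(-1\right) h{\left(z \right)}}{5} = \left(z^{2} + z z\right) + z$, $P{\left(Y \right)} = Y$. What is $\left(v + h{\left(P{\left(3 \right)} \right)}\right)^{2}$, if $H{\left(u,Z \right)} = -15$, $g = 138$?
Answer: $2052905481$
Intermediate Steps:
$h{\left(z \right)} = - 10 z^{2} - 5 z$ ($h{\left(z \right)} = - 5 \left(\left(z^{2} + z z\right) + z\right) = - 5 \left(\left(z^{2} + z^{2}\right) + z\right) = - 5 \left(2 z^{2} + z\right) = - 5 \left(z + 2 z^{2}\right) = - 10 z^{2} - 5 z$)
$v = 45414$ ($v = \left(189 - 15\right) \left(123 + 138\right) = 174 \cdot 261 = 45414$)
$\left(v + h{\left(P{\left(3 \right)} \right)}\right)^{2} = \left(45414 - 15 \left(1 + 2 \cdot 3\right)\right)^{2} = \left(45414 - 15 \left(1 + 6\right)\right)^{2} = \left(45414 - 15 \cdot 7\right)^{2} = \left(45414 - 105\right)^{2} = 45309^{2} = 2052905481$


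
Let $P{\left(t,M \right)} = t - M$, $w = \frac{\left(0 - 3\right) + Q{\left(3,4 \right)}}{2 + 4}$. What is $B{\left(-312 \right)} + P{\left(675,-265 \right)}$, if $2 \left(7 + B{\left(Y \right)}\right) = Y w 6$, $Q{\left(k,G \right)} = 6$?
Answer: $465$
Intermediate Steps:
$w = \frac{1}{2}$ ($w = \frac{\left(0 - 3\right) + 6}{2 + 4} = \frac{-3 + 6}{6} = 3 \cdot \frac{1}{6} = \frac{1}{2} \approx 0.5$)
$B{\left(Y \right)} = -7 + \frac{3 Y}{2}$ ($B{\left(Y \right)} = -7 + \frac{Y \frac{1}{2} \cdot 6}{2} = -7 + \frac{\frac{Y}{2} \cdot 6}{2} = -7 + \frac{3 Y}{2}$)
$B{\left(-312 \right)} + P{\left(675,-265 \right)} = \left(-7 + \frac{3}{2} \left(-312\right)\right) + \left(675 - -265\right) = \left(-7 - 468\right) + \left(675 + 265\right) = -475 + 940 = 465$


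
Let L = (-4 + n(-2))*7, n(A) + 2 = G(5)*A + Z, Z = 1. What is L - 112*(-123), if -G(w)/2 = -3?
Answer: 13657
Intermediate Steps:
G(w) = 6 (G(w) = -2*(-3) = 6)
n(A) = -1 + 6*A (n(A) = -2 + (6*A + 1) = -2 + (1 + 6*A) = -1 + 6*A)
L = -119 (L = (-4 + (-1 + 6*(-2)))*7 = (-4 + (-1 - 12))*7 = (-4 - 13)*7 = -17*7 = -119)
L - 112*(-123) = -119 - 112*(-123) = -119 + 13776 = 13657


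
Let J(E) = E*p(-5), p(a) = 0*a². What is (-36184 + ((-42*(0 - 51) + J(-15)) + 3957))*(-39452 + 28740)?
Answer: 322270520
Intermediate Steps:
p(a) = 0
J(E) = 0 (J(E) = E*0 = 0)
(-36184 + ((-42*(0 - 51) + J(-15)) + 3957))*(-39452 + 28740) = (-36184 + ((-42*(0 - 51) + 0) + 3957))*(-39452 + 28740) = (-36184 + ((-42*(-51) + 0) + 3957))*(-10712) = (-36184 + ((2142 + 0) + 3957))*(-10712) = (-36184 + (2142 + 3957))*(-10712) = (-36184 + 6099)*(-10712) = -30085*(-10712) = 322270520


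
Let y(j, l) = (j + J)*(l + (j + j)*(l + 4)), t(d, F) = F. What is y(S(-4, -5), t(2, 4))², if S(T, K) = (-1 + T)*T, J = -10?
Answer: 10497600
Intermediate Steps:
S(T, K) = T*(-1 + T)
y(j, l) = (-10 + j)*(l + 2*j*(4 + l)) (y(j, l) = (j - 10)*(l + (j + j)*(l + 4)) = (-10 + j)*(l + (2*j)*(4 + l)) = (-10 + j)*(l + 2*j*(4 + l)))
y(S(-4, -5), t(2, 4))² = (-(-320)*(-1 - 4) - 10*4 + 8*(-4*(-1 - 4))² - 19*(-4*(-1 - 4))*4 + 2*4*(-4*(-1 - 4))²)² = (-(-320)*(-5) - 40 + 8*(-4*(-5))² - 19*(-4*(-5))*4 + 2*4*(-4*(-5))²)² = (-80*20 - 40 + 8*20² - 19*20*4 + 2*4*20²)² = (-1600 - 40 + 8*400 - 1520 + 2*4*400)² = (-1600 - 40 + 3200 - 1520 + 3200)² = 3240² = 10497600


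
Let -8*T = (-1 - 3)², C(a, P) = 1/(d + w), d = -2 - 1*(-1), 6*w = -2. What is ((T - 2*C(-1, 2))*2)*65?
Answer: -65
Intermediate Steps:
w = -⅓ (w = (⅙)*(-2) = -⅓ ≈ -0.33333)
d = -1 (d = -2 + 1 = -1)
C(a, P) = -¾ (C(a, P) = 1/(-1 - ⅓) = 1/(-4/3) = -¾)
T = -2 (T = -(-1 - 3)²/8 = -⅛*(-4)² = -⅛*16 = -2)
((T - 2*C(-1, 2))*2)*65 = ((-2 - 2*(-¾))*2)*65 = ((-2 + 3/2)*2)*65 = -½*2*65 = -1*65 = -65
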